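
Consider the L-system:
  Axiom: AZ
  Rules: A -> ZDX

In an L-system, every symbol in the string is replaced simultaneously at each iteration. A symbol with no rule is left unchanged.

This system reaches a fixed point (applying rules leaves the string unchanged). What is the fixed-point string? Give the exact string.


Step 0: AZ
Step 1: ZDXZ
Step 2: ZDXZ  (unchanged — fixed point at step 1)

Answer: ZDXZ


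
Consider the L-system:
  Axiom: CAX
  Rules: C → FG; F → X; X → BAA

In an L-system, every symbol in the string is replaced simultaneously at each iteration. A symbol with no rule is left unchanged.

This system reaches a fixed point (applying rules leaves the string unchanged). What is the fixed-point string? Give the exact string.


Step 0: CAX
Step 1: FGABAA
Step 2: XGABAA
Step 3: BAAGABAA
Step 4: BAAGABAA  (unchanged — fixed point at step 3)

Answer: BAAGABAA


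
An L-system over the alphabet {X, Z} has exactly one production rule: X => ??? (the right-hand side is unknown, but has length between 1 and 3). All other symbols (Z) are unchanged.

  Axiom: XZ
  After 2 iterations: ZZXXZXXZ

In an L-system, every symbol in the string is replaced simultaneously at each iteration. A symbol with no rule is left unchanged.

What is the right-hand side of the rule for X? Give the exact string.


Trying X => ZXX:
  Step 0: XZ
  Step 1: ZXXZ
  Step 2: ZZXXZXXZ
Matches the given result.

Answer: ZXX


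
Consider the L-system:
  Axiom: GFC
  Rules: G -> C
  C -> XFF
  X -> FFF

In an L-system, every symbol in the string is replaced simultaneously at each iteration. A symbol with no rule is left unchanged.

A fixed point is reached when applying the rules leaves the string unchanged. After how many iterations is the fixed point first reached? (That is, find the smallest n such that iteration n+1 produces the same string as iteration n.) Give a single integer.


Step 0: GFC
Step 1: CFXFF
Step 2: XFFFFFFFF
Step 3: FFFFFFFFFFF
Step 4: FFFFFFFFFFF  (unchanged — fixed point at step 3)

Answer: 3


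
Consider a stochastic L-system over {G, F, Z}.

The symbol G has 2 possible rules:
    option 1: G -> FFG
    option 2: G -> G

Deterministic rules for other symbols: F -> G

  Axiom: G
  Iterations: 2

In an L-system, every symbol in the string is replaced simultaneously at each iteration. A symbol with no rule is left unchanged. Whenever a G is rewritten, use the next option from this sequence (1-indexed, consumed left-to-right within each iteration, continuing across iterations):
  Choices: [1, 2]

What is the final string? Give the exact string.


Answer: GGG

Derivation:
Step 0: G
Step 1: FFG  (used choices [1])
Step 2: GGG  (used choices [2])


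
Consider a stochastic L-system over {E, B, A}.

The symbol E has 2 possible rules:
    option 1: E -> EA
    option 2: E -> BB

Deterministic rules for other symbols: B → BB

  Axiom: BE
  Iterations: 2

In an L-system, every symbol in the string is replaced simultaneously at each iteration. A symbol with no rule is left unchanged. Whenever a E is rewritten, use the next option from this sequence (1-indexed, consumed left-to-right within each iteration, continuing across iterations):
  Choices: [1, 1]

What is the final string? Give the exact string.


Step 0: BE
Step 1: BBEA  (used choices [1])
Step 2: BBBBEAA  (used choices [1])

Answer: BBBBEAA


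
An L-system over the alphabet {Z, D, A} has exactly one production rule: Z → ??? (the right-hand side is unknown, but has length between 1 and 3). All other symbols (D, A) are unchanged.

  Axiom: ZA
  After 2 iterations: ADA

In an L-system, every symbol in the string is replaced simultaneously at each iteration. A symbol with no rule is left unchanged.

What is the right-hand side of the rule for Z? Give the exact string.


Answer: AD

Derivation:
Trying Z → AD:
  Step 0: ZA
  Step 1: ADA
  Step 2: ADA
Matches the given result.


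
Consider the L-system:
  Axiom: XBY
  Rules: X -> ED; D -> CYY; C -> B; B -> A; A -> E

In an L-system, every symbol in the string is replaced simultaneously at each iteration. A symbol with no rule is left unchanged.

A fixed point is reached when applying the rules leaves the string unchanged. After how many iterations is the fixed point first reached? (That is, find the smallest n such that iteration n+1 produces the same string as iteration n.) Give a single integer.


Step 0: XBY
Step 1: EDAY
Step 2: ECYYEY
Step 3: EBYYEY
Step 4: EAYYEY
Step 5: EEYYEY
Step 6: EEYYEY  (unchanged — fixed point at step 5)

Answer: 5


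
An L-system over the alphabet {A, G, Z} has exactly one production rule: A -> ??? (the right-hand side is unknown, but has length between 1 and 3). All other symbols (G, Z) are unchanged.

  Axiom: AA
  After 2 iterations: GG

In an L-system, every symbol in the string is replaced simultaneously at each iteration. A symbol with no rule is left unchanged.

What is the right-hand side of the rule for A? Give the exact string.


Trying A -> G:
  Step 0: AA
  Step 1: GG
  Step 2: GG
Matches the given result.

Answer: G


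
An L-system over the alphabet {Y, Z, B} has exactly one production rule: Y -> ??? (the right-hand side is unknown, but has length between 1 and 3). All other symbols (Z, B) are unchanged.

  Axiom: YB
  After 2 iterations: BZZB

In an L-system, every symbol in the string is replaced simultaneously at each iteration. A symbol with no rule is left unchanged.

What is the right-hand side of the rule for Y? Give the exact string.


Trying Y -> BZZ:
  Step 0: YB
  Step 1: BZZB
  Step 2: BZZB
Matches the given result.

Answer: BZZ


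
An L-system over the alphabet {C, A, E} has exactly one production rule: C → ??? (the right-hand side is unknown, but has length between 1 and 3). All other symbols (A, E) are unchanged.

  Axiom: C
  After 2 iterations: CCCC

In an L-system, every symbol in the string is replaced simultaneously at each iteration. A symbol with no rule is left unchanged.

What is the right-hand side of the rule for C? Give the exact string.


Trying C → CC:
  Step 0: C
  Step 1: CC
  Step 2: CCCC
Matches the given result.

Answer: CC


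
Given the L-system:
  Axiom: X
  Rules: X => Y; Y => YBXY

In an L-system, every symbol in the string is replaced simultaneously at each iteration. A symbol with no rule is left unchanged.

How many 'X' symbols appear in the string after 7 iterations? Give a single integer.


Answer: 70

Derivation:
Step 0: X  (1 'X')
Step 1: Y  (0 'X')
Step 2: YBXY  (1 'X')
Step 3: YBXYBYYBXY  (2 'X')
Step 4: YBXYBYYBXYBYBXYYBXYBYYBXY  (5 'X')
Step 5: YBXYBYYBXYBYBXYYBXYBYYBXYBYBXYBYYBXYYBXYBYYBXYBYBXYYBXYBYYBXY  (12 'X')
Step 6: YBXYBYYBXYBYBXYYBXYBYYBXYBYBXYBYYBXYYBXYBYYBXYBYBXYYBXYBYYBXYBYBXYBYYBXYBYBXYYBXYBYYBXYYBXYBYYBXYBYBXYYBXYBYYBXYBYBXYBYYBXYYBXYBYYBXYBYBXYYBXYBYYBXY  (29 'X')
Step 7: YBXYBYYBXYBYBXYYBXYBYYBXYBYBXYBYYBXYYBXYBYYBXYBYBXYYBXYBYYBXYBYBXYBYYBXYBYBXYYBXYBYYBXYYBXYBYYBXYBYBXYYBXYBYYBXYBYBXYBYYBXYYBXYBYYBXYBYBXYYBXYBYYBXYBYBXYBYYBXYBYBXYYBXYBYYBXYBYBXYBYYBXYYBXYBYYBXYBYBXYYBXYBYYBXYYBXYBYYBXYBYBXYYBXYBYYBXYBYBXYBYYBXYYBXYBYYBXYBYBXYYBXYBYYBXYBYBXYBYYBXYBYBXYYBXYBYYBXYYBXYBYYBXYBYBXYYBXYBYYBXYBYBXYBYYBXYYBXYBYYBXYBYBXYYBXYBYYBXY  (70 'X')


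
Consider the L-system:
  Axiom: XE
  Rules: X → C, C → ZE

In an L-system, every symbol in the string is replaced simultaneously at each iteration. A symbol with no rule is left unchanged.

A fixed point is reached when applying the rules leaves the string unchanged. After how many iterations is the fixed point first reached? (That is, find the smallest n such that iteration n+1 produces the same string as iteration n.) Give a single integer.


Step 0: XE
Step 1: CE
Step 2: ZEE
Step 3: ZEE  (unchanged — fixed point at step 2)

Answer: 2


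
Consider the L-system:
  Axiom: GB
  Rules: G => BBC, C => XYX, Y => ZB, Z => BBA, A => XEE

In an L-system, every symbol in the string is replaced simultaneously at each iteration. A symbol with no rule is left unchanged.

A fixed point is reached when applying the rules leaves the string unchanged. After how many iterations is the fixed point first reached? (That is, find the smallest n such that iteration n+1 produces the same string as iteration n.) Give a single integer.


Step 0: GB
Step 1: BBCB
Step 2: BBXYXB
Step 3: BBXZBXB
Step 4: BBXBBABXB
Step 5: BBXBBXEEBXB
Step 6: BBXBBXEEBXB  (unchanged — fixed point at step 5)

Answer: 5


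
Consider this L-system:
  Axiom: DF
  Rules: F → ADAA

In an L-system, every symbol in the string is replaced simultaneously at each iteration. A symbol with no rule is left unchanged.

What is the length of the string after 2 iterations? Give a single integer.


Answer: 5

Derivation:
Step 0: length = 2
Step 1: length = 5
Step 2: length = 5


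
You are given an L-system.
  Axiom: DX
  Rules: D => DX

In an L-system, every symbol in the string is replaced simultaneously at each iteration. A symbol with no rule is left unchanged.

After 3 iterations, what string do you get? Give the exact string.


Answer: DXXXX

Derivation:
Step 0: DX
Step 1: DXX
Step 2: DXXX
Step 3: DXXXX


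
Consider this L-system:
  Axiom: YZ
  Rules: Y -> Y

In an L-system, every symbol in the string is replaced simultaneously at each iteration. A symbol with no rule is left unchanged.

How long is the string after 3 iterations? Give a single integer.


Step 0: length = 2
Step 1: length = 2
Step 2: length = 2
Step 3: length = 2

Answer: 2


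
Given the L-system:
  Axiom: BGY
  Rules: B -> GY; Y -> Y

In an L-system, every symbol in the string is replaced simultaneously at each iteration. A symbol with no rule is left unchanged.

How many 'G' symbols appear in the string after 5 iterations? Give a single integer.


Step 0: BGY  (1 'G')
Step 1: GYGY  (2 'G')
Step 2: GYGY  (2 'G')
Step 3: GYGY  (2 'G')
Step 4: GYGY  (2 'G')
Step 5: GYGY  (2 'G')

Answer: 2


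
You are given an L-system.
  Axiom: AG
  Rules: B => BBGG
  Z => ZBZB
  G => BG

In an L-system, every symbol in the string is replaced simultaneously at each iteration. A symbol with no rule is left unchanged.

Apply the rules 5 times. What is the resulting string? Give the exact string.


Step 0: AG
Step 1: ABG
Step 2: ABBGGBG
Step 3: ABBGGBBGGBGBGBBGGBG
Step 4: ABBGGBBGGBGBGBBGGBBGGBGBGBBGGBGBBGGBGBBGGBBGGBGBGBBGGBG
Step 5: ABBGGBBGGBGBGBBGGBBGGBGBGBBGGBGBBGGBGBBGGBBGGBGBGBBGGBBGGBGBGBBGGBGBBGGBGBBGGBBGGBGBGBBGGBGBBGGBBGGBGBGBBGGBGBBGGBBGGBGBGBBGGBBGGBGBGBBGGBGBBGGBGBBGGBBGGBGBGBBGGBG

Answer: ABBGGBBGGBGBGBBGGBBGGBGBGBBGGBGBBGGBGBBGGBBGGBGBGBBGGBBGGBGBGBBGGBGBBGGBGBBGGBBGGBGBGBBGGBGBBGGBBGGBGBGBBGGBGBBGGBBGGBGBGBBGGBBGGBGBGBBGGBGBBGGBGBBGGBBGGBGBGBBGGBG


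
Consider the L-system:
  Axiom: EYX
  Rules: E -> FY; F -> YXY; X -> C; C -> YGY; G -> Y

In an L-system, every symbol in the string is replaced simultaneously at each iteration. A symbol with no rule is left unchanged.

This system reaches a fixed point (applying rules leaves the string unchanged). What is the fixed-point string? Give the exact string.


Answer: YYYYYYYYYY

Derivation:
Step 0: EYX
Step 1: FYYC
Step 2: YXYYYYGY
Step 3: YCYYYYYY
Step 4: YYGYYYYYYY
Step 5: YYYYYYYYYY
Step 6: YYYYYYYYYY  (unchanged — fixed point at step 5)


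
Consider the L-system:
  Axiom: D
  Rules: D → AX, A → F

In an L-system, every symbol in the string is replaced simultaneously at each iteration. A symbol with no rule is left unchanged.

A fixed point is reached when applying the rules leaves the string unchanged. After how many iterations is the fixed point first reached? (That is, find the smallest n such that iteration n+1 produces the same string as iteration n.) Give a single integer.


Step 0: D
Step 1: AX
Step 2: FX
Step 3: FX  (unchanged — fixed point at step 2)

Answer: 2


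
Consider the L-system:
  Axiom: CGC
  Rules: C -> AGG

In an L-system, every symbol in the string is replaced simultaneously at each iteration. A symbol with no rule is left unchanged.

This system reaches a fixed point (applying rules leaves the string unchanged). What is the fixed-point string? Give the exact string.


Step 0: CGC
Step 1: AGGGAGG
Step 2: AGGGAGG  (unchanged — fixed point at step 1)

Answer: AGGGAGG


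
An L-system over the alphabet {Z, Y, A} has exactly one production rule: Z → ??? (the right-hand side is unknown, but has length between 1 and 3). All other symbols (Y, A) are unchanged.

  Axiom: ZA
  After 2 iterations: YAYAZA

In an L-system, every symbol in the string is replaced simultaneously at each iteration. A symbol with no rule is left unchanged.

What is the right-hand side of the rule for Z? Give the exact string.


Trying Z → YAZ:
  Step 0: ZA
  Step 1: YAZA
  Step 2: YAYAZA
Matches the given result.

Answer: YAZ


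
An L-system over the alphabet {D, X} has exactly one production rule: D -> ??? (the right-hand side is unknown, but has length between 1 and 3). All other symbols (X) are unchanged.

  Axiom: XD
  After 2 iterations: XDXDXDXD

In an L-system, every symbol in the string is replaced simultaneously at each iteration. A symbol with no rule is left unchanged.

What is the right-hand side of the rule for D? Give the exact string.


Trying D -> DXD:
  Step 0: XD
  Step 1: XDXD
  Step 2: XDXDXDXD
Matches the given result.

Answer: DXD


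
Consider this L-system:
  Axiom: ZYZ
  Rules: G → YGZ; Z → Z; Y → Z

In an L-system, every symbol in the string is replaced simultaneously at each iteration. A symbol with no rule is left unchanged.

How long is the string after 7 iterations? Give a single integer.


Answer: 3

Derivation:
Step 0: length = 3
Step 1: length = 3
Step 2: length = 3
Step 3: length = 3
Step 4: length = 3
Step 5: length = 3
Step 6: length = 3
Step 7: length = 3


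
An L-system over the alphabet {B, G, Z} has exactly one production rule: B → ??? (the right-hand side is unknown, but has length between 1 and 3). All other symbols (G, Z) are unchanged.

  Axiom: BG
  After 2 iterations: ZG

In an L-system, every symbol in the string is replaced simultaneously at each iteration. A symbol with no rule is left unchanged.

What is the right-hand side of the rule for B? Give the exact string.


Answer: Z

Derivation:
Trying B → Z:
  Step 0: BG
  Step 1: ZG
  Step 2: ZG
Matches the given result.


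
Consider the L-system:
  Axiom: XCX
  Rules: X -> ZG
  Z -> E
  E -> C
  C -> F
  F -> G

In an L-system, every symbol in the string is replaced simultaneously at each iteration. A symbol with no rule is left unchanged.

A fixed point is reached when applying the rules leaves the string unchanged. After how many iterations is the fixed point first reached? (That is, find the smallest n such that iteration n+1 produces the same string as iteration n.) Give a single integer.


Answer: 5

Derivation:
Step 0: XCX
Step 1: ZGFZG
Step 2: EGGEG
Step 3: CGGCG
Step 4: FGGFG
Step 5: GGGGG
Step 6: GGGGG  (unchanged — fixed point at step 5)


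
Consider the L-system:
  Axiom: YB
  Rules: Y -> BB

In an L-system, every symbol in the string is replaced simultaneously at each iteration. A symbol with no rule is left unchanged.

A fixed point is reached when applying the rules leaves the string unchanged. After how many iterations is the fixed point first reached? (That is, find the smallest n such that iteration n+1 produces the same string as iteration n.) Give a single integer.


Answer: 1

Derivation:
Step 0: YB
Step 1: BBB
Step 2: BBB  (unchanged — fixed point at step 1)


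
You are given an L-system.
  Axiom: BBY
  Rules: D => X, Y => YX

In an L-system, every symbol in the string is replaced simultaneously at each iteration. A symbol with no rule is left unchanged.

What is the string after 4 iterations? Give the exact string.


Answer: BBYXXXX

Derivation:
Step 0: BBY
Step 1: BBYX
Step 2: BBYXX
Step 3: BBYXXX
Step 4: BBYXXXX


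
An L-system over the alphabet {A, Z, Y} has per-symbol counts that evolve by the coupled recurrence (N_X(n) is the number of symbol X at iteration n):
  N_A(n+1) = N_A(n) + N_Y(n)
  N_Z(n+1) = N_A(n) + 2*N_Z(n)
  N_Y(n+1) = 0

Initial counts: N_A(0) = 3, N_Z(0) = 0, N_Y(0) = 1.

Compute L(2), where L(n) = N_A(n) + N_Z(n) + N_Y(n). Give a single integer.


Step 0: N_A=3, N_Z=0, N_Y=1, L=4
Step 1: N_A=4, N_Z=3, N_Y=0, L=7
Step 2: N_A=4, N_Z=10, N_Y=0, L=14

Answer: 14


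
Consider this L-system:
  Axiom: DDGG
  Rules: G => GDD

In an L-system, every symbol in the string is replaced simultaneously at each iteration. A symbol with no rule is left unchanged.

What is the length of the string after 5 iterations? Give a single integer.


Answer: 24

Derivation:
Step 0: length = 4
Step 1: length = 8
Step 2: length = 12
Step 3: length = 16
Step 4: length = 20
Step 5: length = 24


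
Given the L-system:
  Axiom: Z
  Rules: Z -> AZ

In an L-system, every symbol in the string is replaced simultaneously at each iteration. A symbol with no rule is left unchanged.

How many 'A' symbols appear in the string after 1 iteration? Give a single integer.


Step 0: Z  (0 'A')
Step 1: AZ  (1 'A')

Answer: 1


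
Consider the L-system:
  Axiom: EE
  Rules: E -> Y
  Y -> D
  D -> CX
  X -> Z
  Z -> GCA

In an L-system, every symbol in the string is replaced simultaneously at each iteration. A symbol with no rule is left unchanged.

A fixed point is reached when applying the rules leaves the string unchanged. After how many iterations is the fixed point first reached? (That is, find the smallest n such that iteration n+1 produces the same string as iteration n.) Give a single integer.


Answer: 5

Derivation:
Step 0: EE
Step 1: YY
Step 2: DD
Step 3: CXCX
Step 4: CZCZ
Step 5: CGCACGCA
Step 6: CGCACGCA  (unchanged — fixed point at step 5)


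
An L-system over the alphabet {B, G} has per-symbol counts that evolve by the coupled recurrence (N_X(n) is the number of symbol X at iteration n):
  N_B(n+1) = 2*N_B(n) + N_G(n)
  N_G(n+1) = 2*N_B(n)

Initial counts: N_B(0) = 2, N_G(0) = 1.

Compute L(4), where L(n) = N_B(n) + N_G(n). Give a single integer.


Step 0: N_B=2, N_G=1, L=3
Step 1: N_B=5, N_G=4, L=9
Step 2: N_B=14, N_G=10, L=24
Step 3: N_B=38, N_G=28, L=66
Step 4: N_B=104, N_G=76, L=180

Answer: 180


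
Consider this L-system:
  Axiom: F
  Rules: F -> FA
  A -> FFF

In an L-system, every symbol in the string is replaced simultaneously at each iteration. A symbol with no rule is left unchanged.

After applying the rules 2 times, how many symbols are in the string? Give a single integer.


Answer: 5

Derivation:
Step 0: length = 1
Step 1: length = 2
Step 2: length = 5


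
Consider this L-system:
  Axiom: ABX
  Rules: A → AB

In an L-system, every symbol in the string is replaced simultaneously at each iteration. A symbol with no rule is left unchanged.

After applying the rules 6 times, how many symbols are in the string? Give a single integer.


Answer: 9

Derivation:
Step 0: length = 3
Step 1: length = 4
Step 2: length = 5
Step 3: length = 6
Step 4: length = 7
Step 5: length = 8
Step 6: length = 9


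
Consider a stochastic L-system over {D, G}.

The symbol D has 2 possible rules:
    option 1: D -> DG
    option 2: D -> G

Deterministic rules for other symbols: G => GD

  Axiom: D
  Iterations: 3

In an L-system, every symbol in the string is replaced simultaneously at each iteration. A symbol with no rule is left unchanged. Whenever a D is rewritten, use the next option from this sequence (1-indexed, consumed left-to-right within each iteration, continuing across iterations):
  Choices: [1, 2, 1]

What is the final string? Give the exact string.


Answer: GDGDDG

Derivation:
Step 0: D
Step 1: DG  (used choices [1])
Step 2: GGD  (used choices [2])
Step 3: GDGDDG  (used choices [1])


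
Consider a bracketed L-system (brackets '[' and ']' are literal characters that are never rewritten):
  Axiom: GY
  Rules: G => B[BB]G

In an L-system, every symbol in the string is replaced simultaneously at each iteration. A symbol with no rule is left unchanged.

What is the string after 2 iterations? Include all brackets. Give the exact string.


Step 0: GY
Step 1: B[BB]GY
Step 2: B[BB]B[BB]GY

Answer: B[BB]B[BB]GY


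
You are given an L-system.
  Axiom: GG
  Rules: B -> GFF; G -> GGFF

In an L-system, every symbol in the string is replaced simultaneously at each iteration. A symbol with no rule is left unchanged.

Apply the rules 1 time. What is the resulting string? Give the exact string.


Answer: GGFFGGFF

Derivation:
Step 0: GG
Step 1: GGFFGGFF


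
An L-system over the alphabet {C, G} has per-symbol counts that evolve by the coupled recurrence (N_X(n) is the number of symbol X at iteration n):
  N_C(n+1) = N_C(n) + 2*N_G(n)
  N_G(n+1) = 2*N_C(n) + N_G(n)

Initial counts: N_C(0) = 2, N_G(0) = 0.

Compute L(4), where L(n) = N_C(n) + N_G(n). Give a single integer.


Answer: 162

Derivation:
Step 0: N_C=2, N_G=0, L=2
Step 1: N_C=2, N_G=4, L=6
Step 2: N_C=10, N_G=8, L=18
Step 3: N_C=26, N_G=28, L=54
Step 4: N_C=82, N_G=80, L=162


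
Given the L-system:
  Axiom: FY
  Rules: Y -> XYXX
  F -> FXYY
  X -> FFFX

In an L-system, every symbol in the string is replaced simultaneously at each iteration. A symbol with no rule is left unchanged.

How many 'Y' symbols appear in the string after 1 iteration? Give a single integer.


Answer: 3

Derivation:
Step 0: FY  (1 'Y')
Step 1: FXYYXYXX  (3 'Y')


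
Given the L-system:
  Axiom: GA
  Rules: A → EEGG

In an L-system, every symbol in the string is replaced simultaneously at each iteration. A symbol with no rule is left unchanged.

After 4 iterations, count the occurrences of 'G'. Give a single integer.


Step 0: GA  (1 'G')
Step 1: GEEGG  (3 'G')
Step 2: GEEGG  (3 'G')
Step 3: GEEGG  (3 'G')
Step 4: GEEGG  (3 'G')

Answer: 3


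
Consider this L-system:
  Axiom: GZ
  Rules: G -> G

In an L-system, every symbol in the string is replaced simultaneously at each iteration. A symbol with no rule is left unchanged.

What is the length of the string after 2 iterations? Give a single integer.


Answer: 2

Derivation:
Step 0: length = 2
Step 1: length = 2
Step 2: length = 2


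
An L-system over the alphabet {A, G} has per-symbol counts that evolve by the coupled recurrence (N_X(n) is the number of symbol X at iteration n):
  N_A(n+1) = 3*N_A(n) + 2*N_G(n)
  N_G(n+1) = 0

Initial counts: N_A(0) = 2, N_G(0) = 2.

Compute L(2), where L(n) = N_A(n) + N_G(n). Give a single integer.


Step 0: N_A=2, N_G=2, L=4
Step 1: N_A=10, N_G=0, L=10
Step 2: N_A=30, N_G=0, L=30

Answer: 30


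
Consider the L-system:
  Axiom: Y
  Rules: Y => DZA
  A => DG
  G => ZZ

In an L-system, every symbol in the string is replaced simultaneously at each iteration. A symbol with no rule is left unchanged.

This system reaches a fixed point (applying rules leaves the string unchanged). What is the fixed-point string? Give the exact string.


Answer: DZDZZ

Derivation:
Step 0: Y
Step 1: DZA
Step 2: DZDG
Step 3: DZDZZ
Step 4: DZDZZ  (unchanged — fixed point at step 3)


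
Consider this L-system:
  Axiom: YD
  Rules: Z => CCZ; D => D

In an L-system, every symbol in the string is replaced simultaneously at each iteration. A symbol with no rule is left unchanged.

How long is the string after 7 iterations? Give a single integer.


Step 0: length = 2
Step 1: length = 2
Step 2: length = 2
Step 3: length = 2
Step 4: length = 2
Step 5: length = 2
Step 6: length = 2
Step 7: length = 2

Answer: 2


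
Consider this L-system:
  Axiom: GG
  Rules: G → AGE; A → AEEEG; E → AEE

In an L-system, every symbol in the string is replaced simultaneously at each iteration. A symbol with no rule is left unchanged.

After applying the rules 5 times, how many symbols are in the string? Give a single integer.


Answer: 990

Derivation:
Step 0: length = 2
Step 1: length = 6
Step 2: length = 22
Step 3: length = 78
Step 4: length = 278
Step 5: length = 990


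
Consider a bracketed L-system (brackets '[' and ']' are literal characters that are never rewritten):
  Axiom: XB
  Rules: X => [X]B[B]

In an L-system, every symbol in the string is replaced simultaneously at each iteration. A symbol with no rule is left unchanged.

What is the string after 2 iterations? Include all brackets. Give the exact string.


Step 0: XB
Step 1: [X]B[B]B
Step 2: [[X]B[B]]B[B]B

Answer: [[X]B[B]]B[B]B


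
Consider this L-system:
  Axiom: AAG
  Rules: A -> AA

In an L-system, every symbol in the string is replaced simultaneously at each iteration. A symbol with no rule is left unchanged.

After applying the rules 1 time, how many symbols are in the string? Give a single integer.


Step 0: length = 3
Step 1: length = 5

Answer: 5


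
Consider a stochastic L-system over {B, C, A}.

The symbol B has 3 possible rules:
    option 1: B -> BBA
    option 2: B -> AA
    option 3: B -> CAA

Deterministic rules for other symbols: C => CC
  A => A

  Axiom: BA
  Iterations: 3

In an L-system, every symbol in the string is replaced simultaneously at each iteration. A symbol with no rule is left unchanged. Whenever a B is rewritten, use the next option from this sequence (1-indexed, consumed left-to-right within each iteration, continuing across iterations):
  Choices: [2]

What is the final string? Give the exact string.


Answer: AAA

Derivation:
Step 0: BA
Step 1: AAA  (used choices [2])
Step 2: AAA  (used choices [])
Step 3: AAA  (used choices [])


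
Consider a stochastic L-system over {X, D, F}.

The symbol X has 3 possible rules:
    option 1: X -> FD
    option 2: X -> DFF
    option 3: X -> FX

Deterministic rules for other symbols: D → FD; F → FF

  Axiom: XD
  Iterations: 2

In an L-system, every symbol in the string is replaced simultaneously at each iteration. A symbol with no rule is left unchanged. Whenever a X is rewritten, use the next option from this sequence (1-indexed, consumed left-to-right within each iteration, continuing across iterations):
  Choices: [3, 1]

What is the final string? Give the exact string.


Answer: FFFDFFFD

Derivation:
Step 0: XD
Step 1: FXFD  (used choices [3])
Step 2: FFFDFFFD  (used choices [1])


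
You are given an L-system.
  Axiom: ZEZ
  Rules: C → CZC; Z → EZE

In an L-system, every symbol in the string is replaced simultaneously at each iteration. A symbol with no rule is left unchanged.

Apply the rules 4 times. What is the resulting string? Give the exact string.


Step 0: ZEZ
Step 1: EZEEEZE
Step 2: EEZEEEEEZEE
Step 3: EEEZEEEEEEEZEEE
Step 4: EEEEZEEEEEEEEEZEEEE

Answer: EEEEZEEEEEEEEEZEEEE


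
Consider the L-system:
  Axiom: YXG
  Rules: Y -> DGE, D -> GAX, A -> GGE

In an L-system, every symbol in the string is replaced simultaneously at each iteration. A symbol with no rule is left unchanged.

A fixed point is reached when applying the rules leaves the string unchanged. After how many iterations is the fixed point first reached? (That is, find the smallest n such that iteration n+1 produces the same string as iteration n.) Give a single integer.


Answer: 3

Derivation:
Step 0: YXG
Step 1: DGEXG
Step 2: GAXGEXG
Step 3: GGGEXGEXG
Step 4: GGGEXGEXG  (unchanged — fixed point at step 3)


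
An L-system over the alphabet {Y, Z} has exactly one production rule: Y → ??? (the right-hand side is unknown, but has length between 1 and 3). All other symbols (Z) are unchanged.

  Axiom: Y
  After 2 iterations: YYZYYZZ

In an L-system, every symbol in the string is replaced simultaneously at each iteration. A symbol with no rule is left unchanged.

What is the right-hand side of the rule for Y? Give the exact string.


Trying Y → YYZ:
  Step 0: Y
  Step 1: YYZ
  Step 2: YYZYYZZ
Matches the given result.

Answer: YYZ


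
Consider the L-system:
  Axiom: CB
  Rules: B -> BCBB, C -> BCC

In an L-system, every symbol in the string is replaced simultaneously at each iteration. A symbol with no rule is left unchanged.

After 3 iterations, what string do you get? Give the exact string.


Answer: BCBBBCCBCBBBCBBBCBBBCCBCCBCBBBCCBCCBCBBBCCBCBBBCBBBCBBBCCBCCBCBBBCCBCBBBCBBBCBBBCCBCBBBCBB

Derivation:
Step 0: CB
Step 1: BCCBCBB
Step 2: BCBBBCCBCCBCBBBCCBCBBBCBB
Step 3: BCBBBCCBCBBBCBBBCBBBCCBCCBCBBBCCBCCBCBBBCCBCBBBCBBBCBBBCCBCCBCBBBCCBCBBBCBBBCBBBCCBCBBBCBB


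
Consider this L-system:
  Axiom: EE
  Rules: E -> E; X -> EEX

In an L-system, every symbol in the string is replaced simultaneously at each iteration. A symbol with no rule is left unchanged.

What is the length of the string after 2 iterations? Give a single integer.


Answer: 2

Derivation:
Step 0: length = 2
Step 1: length = 2
Step 2: length = 2


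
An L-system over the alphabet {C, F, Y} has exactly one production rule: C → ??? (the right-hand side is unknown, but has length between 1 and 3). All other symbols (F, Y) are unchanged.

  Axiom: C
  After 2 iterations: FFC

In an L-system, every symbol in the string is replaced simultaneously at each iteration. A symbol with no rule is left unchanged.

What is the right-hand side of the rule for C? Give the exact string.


Trying C → FC:
  Step 0: C
  Step 1: FC
  Step 2: FFC
Matches the given result.

Answer: FC


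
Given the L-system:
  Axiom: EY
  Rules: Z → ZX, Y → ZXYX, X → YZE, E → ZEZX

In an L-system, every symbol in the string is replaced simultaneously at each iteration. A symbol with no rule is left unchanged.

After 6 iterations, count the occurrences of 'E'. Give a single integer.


Final string: ZXYZEZXYXZXZEZXZXYZEZXYXYZEZXYZEZXZEZXZXYZEZXYZEZXYXZXZEZXZXYZEZXYXYZEZXYXZXZEZXZXYZEZXYXZXZEZXZXYZEZXZEZXZXYZEZXYZEZXYXZXZEZXZXYZEZXYXZXZEZXZXYZEZXYXYZEZXYZEZXZEZXZXYZEZXYZEZXYXZXZEZXZXYZEZXZEZXZXYZEZXYZEZXYXZXZEZXZXYZEZXYXZXZEZXZXYZEZXYXYZEZXYZEZXZEZXZXYZEZXYZEZXYXZXZEZXZXYZEZXYXYZEZXYZEZXZEZXZXYZEZXYZEZXYXZXZEZXZXYZEZXYXYZEZXYXZXZEZXZXYZEZXYXZXZEZXZXYZEZXZEZXZXYZEZXYZEZXYXZXZEZXZXYZEZXYXZXZEZXZXYZEZXYXYZEZXYZEZXZEZXZXYZEZXYZEZXYXZXZEZXZXYZEZXYXYZEZXYXZXZEZXZXYZEZXYXZXZEZXZXYZEZXZEZXZXYZEZXYZEZXYXZXZEZXZXYZEZXYXZXZEZXZXYZEZXYXYZEZXYZEZXZEZXZXYZEZXYZEZXYXZXZEZXZXYZEZXYXYZEZXYXZXZEZXZXYZEZXYXYZEZXYZEZXZEZXZXYZEZXYZEZXYXZXZEZXZXYZEZXYXYZEZXYZEZXZEZXZXYZEZXYZEZXYXZXZEZXZXYZEZXZEZXZXYZEZXYZEZXYXZXZEZXZXYZEZXYXZXZEZXZXYZEZXYXYZEZXYZEZXZEZXZXYZEZXYZEZXYXZXZEZXZXYZEZXYXYZEZXYZEZXZEZXZXYZEZXYZEZXYXZXZEZXZXYZEZXYXYZEZXYXZXZEZXZXYZEZXYXZXZEZXZXYZEZXZEZXZXYZEZXYZEZXYXZXZEZXZXYZEZXYXZXZEZXZXYZEZXYXYZEZXYZEZXZEZXZXYZEZXYZEZXYXZXZEZXZXYZEZXYXYZEZXYXZXZEZXZXYZEZXYXYZEZXYZEZXZEZXZXYZEZXYZEZXYXZXZEZXZXYZEZXYXYZEZXYZEZXZEZXZXYZEZXYZEZXYXZXZEZXZXYZEZXZEZXZXYZEZXYZEZXYXZXZEZXZXYZEZXYXZXZEZXZXYZEZXYXYZEZXYZEZXZEZXZXYZEZXYZEZXYXZXZEZXZXYZEZXYXYZEZXYZEZXZEZXZXYZEZXYZEZXYXZXZEZXZXYZEZXYXYZEZXYXZXZEZXZXYZEZXYXZXZEZXZXYZEZXZEZXZXYZEZXYZEZXYXZXZEZXZXYZEZXYXZXZEZXZXYZEZXYXYZEZXYZEZXZEZXZXYZEZXYZEZXYXZXZEZXZXYZEZXYXYZEZXYXZXZEZXZXYZEZXYXYZEZXYZEZXZEZXZXYZEZXYZEZXYXZXZEZXZXYZEZXYXYZEZXYXZXZEZXZXYZEZXYXZXZEZXZXYZEZXZEZXZXYZEZXYZEZXYXZXZEZXZXYZEZXYXZXZEZXZXYZEZXYXYZEZXYZEZXZEZXZXYZEZXYZEZXYXZXZEZXZXYZEZXYXYZEZXYXZXZEZXZXYZEZXYXYZEZXYZEZXZEZXZXYZEZXYZEZXYXZXZEZXZXYZEZXYXYZEZXYZEZXZEZXZXYZEZXYZEZXYXZXZEZXZXYZEZXZEZXZXYZEZXYZEZXYXZXZEZXZXYZEZXYXZXZEZXZXYZEZXYXYZEZXYZEZXZEZXZXYZE
Count of 'E': 259

Answer: 259


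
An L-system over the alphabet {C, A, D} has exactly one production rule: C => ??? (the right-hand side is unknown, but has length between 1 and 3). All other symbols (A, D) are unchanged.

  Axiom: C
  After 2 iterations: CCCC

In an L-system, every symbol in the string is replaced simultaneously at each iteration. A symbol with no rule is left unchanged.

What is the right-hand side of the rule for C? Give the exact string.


Trying C => CC:
  Step 0: C
  Step 1: CC
  Step 2: CCCC
Matches the given result.

Answer: CC


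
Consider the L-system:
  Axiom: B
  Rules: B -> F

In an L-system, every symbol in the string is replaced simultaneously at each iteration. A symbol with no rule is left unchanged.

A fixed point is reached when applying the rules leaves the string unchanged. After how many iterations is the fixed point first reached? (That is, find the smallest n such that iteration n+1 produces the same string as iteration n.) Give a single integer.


Step 0: B
Step 1: F
Step 2: F  (unchanged — fixed point at step 1)

Answer: 1


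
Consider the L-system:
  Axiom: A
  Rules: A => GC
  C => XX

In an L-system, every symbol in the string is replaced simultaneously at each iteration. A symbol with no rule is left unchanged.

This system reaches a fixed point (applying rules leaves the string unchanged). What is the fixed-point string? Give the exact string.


Step 0: A
Step 1: GC
Step 2: GXX
Step 3: GXX  (unchanged — fixed point at step 2)

Answer: GXX


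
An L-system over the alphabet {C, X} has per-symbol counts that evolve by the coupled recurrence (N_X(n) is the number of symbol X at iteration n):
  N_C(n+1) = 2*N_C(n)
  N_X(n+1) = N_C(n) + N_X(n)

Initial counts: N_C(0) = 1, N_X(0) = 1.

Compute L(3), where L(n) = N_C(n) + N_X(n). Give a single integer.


Step 0: N_C=1, N_X=1, L=2
Step 1: N_C=2, N_X=2, L=4
Step 2: N_C=4, N_X=4, L=8
Step 3: N_C=8, N_X=8, L=16

Answer: 16


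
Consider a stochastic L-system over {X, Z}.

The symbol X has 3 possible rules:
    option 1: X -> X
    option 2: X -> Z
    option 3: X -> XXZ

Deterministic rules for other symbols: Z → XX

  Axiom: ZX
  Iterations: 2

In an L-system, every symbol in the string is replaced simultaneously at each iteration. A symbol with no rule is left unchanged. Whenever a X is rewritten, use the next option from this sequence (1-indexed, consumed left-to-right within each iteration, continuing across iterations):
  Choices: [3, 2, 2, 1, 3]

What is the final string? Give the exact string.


Answer: ZZXXXZXX

Derivation:
Step 0: ZX
Step 1: XXXXZ  (used choices [3])
Step 2: ZZXXXZXX  (used choices [2, 2, 1, 3])


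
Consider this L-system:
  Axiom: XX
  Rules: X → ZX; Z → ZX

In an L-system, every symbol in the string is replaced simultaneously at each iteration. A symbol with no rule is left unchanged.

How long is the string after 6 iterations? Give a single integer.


Answer: 128

Derivation:
Step 0: length = 2
Step 1: length = 4
Step 2: length = 8
Step 3: length = 16
Step 4: length = 32
Step 5: length = 64
Step 6: length = 128


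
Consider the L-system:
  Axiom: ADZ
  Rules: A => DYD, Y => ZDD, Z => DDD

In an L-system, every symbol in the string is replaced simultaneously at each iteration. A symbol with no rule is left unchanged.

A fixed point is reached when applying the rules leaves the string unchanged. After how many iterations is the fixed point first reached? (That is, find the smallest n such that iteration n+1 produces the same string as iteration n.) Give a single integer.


Answer: 3

Derivation:
Step 0: ADZ
Step 1: DYDDDDD
Step 2: DZDDDDDDD
Step 3: DDDDDDDDDDD
Step 4: DDDDDDDDDDD  (unchanged — fixed point at step 3)


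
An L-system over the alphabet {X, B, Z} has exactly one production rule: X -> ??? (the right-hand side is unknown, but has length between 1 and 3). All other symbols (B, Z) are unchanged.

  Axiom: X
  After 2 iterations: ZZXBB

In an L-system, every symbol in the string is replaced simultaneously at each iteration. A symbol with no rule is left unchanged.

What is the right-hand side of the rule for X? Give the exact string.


Trying X -> ZXB:
  Step 0: X
  Step 1: ZXB
  Step 2: ZZXBB
Matches the given result.

Answer: ZXB


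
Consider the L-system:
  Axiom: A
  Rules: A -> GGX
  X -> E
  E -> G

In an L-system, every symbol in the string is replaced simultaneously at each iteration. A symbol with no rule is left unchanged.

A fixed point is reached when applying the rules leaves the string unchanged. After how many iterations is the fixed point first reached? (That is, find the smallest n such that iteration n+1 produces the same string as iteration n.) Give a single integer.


Step 0: A
Step 1: GGX
Step 2: GGE
Step 3: GGG
Step 4: GGG  (unchanged — fixed point at step 3)

Answer: 3


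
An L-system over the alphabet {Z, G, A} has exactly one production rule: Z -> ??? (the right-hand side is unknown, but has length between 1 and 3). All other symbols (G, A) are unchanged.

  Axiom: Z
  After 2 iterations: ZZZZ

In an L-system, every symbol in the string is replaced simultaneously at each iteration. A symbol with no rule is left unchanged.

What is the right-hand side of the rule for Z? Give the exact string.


Trying Z -> ZZ:
  Step 0: Z
  Step 1: ZZ
  Step 2: ZZZZ
Matches the given result.

Answer: ZZ


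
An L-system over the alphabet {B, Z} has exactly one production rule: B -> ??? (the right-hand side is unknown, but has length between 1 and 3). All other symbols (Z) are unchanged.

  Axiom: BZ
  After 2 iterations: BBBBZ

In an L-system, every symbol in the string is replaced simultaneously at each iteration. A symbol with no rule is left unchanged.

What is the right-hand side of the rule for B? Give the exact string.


Trying B -> BB:
  Step 0: BZ
  Step 1: BBZ
  Step 2: BBBBZ
Matches the given result.

Answer: BB


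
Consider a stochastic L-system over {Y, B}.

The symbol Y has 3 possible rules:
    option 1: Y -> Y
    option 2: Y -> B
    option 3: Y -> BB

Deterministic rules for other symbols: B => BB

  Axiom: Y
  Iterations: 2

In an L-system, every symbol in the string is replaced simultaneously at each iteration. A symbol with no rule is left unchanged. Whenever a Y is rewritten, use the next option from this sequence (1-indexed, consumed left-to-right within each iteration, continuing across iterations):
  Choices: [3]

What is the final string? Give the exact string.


Step 0: Y
Step 1: BB  (used choices [3])
Step 2: BBBB  (used choices [])

Answer: BBBB


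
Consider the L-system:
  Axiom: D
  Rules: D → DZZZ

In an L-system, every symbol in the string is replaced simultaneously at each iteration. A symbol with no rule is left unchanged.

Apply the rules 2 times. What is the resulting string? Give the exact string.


Step 0: D
Step 1: DZZZ
Step 2: DZZZZZZ

Answer: DZZZZZZ


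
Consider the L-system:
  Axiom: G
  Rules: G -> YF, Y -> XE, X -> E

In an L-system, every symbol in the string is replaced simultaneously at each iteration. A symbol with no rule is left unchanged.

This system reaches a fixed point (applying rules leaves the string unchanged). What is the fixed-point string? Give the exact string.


Step 0: G
Step 1: YF
Step 2: XEF
Step 3: EEF
Step 4: EEF  (unchanged — fixed point at step 3)

Answer: EEF


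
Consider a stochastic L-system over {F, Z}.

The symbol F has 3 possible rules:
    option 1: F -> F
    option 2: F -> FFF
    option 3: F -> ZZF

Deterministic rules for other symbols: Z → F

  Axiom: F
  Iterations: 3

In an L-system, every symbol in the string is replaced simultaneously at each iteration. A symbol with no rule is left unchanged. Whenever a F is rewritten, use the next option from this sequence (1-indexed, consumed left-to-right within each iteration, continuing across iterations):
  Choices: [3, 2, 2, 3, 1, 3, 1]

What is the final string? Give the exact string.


Answer: FFFZZFFZZFF

Derivation:
Step 0: F
Step 1: ZZF  (used choices [3])
Step 2: FFFFF  (used choices [2])
Step 3: FFFZZFFZZFF  (used choices [2, 3, 1, 3, 1])


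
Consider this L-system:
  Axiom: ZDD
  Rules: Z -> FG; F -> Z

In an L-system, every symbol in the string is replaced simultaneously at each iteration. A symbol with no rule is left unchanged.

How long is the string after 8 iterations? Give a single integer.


Step 0: length = 3
Step 1: length = 4
Step 2: length = 4
Step 3: length = 5
Step 4: length = 5
Step 5: length = 6
Step 6: length = 6
Step 7: length = 7
Step 8: length = 7

Answer: 7


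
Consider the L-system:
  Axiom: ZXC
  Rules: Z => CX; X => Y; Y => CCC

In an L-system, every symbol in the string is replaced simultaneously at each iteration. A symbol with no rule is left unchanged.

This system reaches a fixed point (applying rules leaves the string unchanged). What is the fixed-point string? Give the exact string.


Answer: CCCCCCCC

Derivation:
Step 0: ZXC
Step 1: CXYC
Step 2: CYCCCC
Step 3: CCCCCCCC
Step 4: CCCCCCCC  (unchanged — fixed point at step 3)


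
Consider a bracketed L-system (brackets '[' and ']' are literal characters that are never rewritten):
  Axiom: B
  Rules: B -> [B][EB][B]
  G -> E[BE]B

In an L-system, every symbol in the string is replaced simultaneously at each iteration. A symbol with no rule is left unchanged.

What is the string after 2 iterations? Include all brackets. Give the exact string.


Answer: [[B][EB][B]][E[B][EB][B]][[B][EB][B]]

Derivation:
Step 0: B
Step 1: [B][EB][B]
Step 2: [[B][EB][B]][E[B][EB][B]][[B][EB][B]]
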